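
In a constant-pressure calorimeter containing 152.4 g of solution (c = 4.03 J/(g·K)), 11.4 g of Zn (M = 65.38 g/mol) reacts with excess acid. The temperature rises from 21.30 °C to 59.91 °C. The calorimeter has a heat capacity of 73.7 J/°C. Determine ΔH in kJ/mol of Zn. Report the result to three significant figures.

ΔH = -152 kJ/mol

|ΔT| = |59.91 − 21.30| = 38.61 °C
|q_surr| = (152.4 × 4.03 + 73.7) × 38.61 = 687.872 × 38.61 = 26560 J
n(Zn) = 11.4 / 65.38 = 0.1744 mol
Temperature rose, so q_rxn = −|q_surr| = -26.56 kJ
ΔH = q_rxn / n = -152.3 kJ/mol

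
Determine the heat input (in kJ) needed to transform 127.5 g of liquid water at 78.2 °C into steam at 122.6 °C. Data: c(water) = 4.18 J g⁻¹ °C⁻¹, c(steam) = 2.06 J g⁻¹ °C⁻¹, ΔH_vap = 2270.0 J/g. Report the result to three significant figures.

q1 (heat water 78.2→100.0 °C): 127.5 × 4.18 × 21.8 = 11618 J
q2 (vaporize at 100 °C): 127.5 × 2270.0 = 289425 J
q3 (heat steam 100.0→122.6 °C): 127.5 × 2.06 × 22.6 = 5936 J
Total: 11618 + 289425 + 5936 = 306979 J = 307 kJ

q = 307 kJ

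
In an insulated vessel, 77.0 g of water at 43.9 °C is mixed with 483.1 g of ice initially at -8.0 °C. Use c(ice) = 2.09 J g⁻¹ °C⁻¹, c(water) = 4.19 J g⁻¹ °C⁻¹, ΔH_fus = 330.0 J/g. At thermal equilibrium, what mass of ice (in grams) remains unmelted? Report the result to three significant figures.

Heat to warm all ice to 0 °C: 483.1×2.09×8.0 = 8077.4 J
Heat released by water cooling to 0 °C: 77.0×4.19×43.9 = 14163 J
14163 J < 8077.4 + 483.1×330.0 = 167500.4 J, so not all ice melts; final T = 0 °C.
Heat left for melting: 14163 − 8077.4 = 6085.6 J
Mass melted = 6085.6 / 330.0 = 18.44 g
Ice remaining = 483.1 − 18.44 = 464.66 g

m_ice remaining = 465 g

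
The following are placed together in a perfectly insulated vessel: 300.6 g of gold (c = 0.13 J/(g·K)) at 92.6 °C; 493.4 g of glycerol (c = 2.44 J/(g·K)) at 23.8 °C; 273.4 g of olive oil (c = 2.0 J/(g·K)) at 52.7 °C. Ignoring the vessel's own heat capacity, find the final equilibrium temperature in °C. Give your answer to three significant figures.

T_f = 34.1 °C

Σ mᵢcᵢ(T − Tᵢ) = 0  ⇒  T = Σ mᵢcᵢTᵢ / Σ mᵢcᵢ
Σ mᵢcᵢ = 300.6×0.13 + 493.4×2.44 + 273.4×2.0 = 1789.774
Σ mᵢcᵢTᵢ = 39.078×92.6 + 1203.896×23.8 + 546.8×52.7 = 61088
T = 61088 / 1789.774 = 34.13 °C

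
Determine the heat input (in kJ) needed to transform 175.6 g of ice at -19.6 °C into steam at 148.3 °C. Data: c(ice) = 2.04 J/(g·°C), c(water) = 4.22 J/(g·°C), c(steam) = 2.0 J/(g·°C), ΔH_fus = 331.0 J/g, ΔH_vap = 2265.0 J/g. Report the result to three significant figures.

q1 (heat ice -19.6→0.0 °C): 175.6 × 2.04 × 19.6 = 7021 J
q2 (melt at 0 °C): 175.6 × 331.0 = 58124 J
q3 (heat water 0.0→100.0 °C): 175.6 × 4.22 × 100.0 = 74103 J
q4 (vaporize at 100 °C): 175.6 × 2265.0 = 397734 J
q5 (heat steam 100.0→148.3 °C): 175.6 × 2.0 × 48.3 = 16963 J
Total: 7021 + 58124 + 74103 + 397734 + 16963 = 553945 J = 554 kJ

q = 554 kJ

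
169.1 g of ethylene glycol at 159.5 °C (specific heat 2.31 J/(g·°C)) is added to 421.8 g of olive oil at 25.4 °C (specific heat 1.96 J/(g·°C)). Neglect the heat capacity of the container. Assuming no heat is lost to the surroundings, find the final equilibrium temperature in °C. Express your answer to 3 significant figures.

T_f = 68.4 °C

Heat lost by ethylene glycol = heat gained by olive oil.
(169.1)(2.31)(159.5 − T) = (421.8)(1.96)(T − 25.4)
390.621 (159.5 − T) = 826.728 (T − 25.4)
62304 − 390.621 T = 826.728 T − 20999
83303 = 1217.349 T
T = 68.43 °C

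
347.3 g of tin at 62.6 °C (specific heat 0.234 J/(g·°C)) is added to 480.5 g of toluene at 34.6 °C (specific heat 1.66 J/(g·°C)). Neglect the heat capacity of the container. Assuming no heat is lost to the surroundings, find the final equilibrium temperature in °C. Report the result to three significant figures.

Heat lost by tin = heat gained by toluene.
(347.3)(0.234)(62.6 − T) = (480.5)(1.66)(T − 34.6)
81.2682 (62.6 − T) = 797.63 (T − 34.6)
5087.4 − 81.2682 T = 797.63 T − 27598
32685.4 = 878.8982 T
T = 37.19 °C

T_f = 37.2 °C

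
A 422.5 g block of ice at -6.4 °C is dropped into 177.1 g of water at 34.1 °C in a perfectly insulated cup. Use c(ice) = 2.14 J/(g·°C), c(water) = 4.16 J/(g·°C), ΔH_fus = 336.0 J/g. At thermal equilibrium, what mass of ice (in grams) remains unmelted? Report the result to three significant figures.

Heat to warm all ice to 0 °C: 422.5×2.14×6.4 = 5786.6 J
Heat released by water cooling to 0 °C: 177.1×4.16×34.1 = 25123 J
25123 J < 5786.6 + 422.5×336.0 = 147746.6 J, so not all ice melts; final T = 0 °C.
Heat left for melting: 25123 − 5786.6 = 19336.4 J
Mass melted = 19336.4 / 336.0 = 57.55 g
Ice remaining = 422.5 − 57.55 = 364.95 g

m_ice remaining = 365 g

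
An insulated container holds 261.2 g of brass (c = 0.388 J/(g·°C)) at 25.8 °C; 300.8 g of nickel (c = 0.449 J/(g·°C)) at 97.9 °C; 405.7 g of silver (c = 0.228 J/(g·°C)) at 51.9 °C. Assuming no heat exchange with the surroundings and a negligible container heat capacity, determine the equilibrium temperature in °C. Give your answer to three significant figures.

T_f = 62.7 °C

Σ mᵢcᵢ(T − Tᵢ) = 0  ⇒  T = Σ mᵢcᵢTᵢ / Σ mᵢcᵢ
Σ mᵢcᵢ = 261.2×0.388 + 300.8×0.449 + 405.7×0.228 = 328.9044
Σ mᵢcᵢTᵢ = 101.3456×25.8 + 135.0592×97.9 + 92.4996×51.9 = 20638
T = 20638 / 328.9044 = 62.748 °C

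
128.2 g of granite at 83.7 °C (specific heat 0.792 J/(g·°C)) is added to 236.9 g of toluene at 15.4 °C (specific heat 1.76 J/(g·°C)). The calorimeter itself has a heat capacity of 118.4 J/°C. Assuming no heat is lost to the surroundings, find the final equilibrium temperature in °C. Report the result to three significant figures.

T_f = 26.3 °C

Heat lost by granite = heat gained by toluene + calorimeter.
(128.2)(0.792)(83.7 − T) = [(236.9)(1.76) + 118.4](T − 15.4)
101.5344 (83.7 − T) = 535.344 (T − 15.4)
8498.4 − 101.5344 T = 535.344 T − 8244.3
16742.7 = 636.8784 T
T = 26.29 °C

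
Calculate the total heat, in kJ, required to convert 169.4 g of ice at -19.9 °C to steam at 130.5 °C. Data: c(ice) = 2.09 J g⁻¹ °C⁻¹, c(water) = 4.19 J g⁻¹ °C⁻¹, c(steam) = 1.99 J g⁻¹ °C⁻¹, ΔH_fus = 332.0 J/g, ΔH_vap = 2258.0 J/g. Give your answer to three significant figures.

q1 (heat ice -19.9→0.0 °C): 169.4 × 2.09 × 19.9 = 7046 J
q2 (melt at 0 °C): 169.4 × 332.0 = 56241 J
q3 (heat water 0.0→100.0 °C): 169.4 × 4.19 × 100.0 = 70979 J
q4 (vaporize at 100 °C): 169.4 × 2258.0 = 382505 J
q5 (heat steam 100.0→130.5 °C): 169.4 × 1.99 × 30.5 = 10282 J
Total: 7046 + 56241 + 70979 + 382505 + 10282 = 527053 J = 527 kJ

q = 527 kJ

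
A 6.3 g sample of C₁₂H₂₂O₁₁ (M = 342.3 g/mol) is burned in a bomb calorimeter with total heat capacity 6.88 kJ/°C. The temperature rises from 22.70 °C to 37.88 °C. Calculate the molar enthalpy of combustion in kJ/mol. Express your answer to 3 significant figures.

ΔT = 37.88 − 22.70 = 15.18 °C
q_cal = C_cal × ΔT = 6.88 × 15.18 = 104.4384 kJ
n = 6.3 / 342.3 = 0.018405 mol
q_rxn = −q_cal = -104.4384 kJ
ΔH = -104.4384 / 0.018405 = -5674 kJ/mol

ΔH = -5670 kJ/mol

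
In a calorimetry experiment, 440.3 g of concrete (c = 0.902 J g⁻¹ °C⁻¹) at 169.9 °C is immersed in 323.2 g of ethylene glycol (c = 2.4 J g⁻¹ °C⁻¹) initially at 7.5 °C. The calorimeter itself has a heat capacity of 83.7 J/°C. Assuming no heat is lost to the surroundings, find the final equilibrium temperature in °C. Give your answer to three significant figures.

Heat lost by concrete = heat gained by ethylene glycol + calorimeter.
(440.3)(0.902)(169.9 − T) = [(323.2)(2.4) + 83.7](T − 7.5)
397.1506 (169.9 − T) = 859.38 (T − 7.5)
67476 − 397.1506 T = 859.38 T − 6445.4
73921.4 = 1256.5306 T
T = 58.83 °C

T_f = 58.8 °C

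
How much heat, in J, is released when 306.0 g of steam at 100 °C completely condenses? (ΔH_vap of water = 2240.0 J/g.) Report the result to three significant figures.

q = m × ΔH_vap = 306.0 × 2240.0 = 685400 J

q = 685000 J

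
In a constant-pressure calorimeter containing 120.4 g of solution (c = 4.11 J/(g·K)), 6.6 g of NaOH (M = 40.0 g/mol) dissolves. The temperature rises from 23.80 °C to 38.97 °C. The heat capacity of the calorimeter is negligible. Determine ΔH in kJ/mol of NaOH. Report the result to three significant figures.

ΔH = -45.5 kJ/mol

|ΔT| = |38.97 − 23.80| = 15.17 °C
|q_surr| = (120.4 × 4.11) × 15.17 = 494.844 × 15.17 = 7507 J
n(NaOH) = 6.6 / 40.0 = 0.1650 mol
Temperature rose, so q_rxn = −|q_surr| = -7.507 kJ
ΔH = q_rxn / n = -45.50 kJ/mol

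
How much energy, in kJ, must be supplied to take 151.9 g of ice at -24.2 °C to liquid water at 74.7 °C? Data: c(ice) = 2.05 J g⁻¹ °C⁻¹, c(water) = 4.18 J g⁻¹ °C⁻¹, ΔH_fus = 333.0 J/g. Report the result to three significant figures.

q = 106 kJ

q1 (heat ice -24.2→0.0 °C): 151.9 × 2.05 × 24.2 = 7536 J
q2 (melt at 0 °C): 151.9 × 333.0 = 50583 J
q3 (heat water 0.0→74.7 °C): 151.9 × 4.18 × 74.7 = 47430 J
Total: 7536 + 50583 + 47430 = 105549 J = 106 kJ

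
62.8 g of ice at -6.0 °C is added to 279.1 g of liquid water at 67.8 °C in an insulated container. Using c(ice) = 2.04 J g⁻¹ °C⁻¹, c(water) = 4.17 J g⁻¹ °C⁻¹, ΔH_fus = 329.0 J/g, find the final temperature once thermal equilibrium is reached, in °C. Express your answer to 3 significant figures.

Heat to bring ice to 0 °C and melt it: q₁ = 62.8×2.04×6.0 + 62.8×329.0 = 21430 J
Heat the water can supply cooling to 0 °C: 279.1×4.17×67.8 = 78908.8 J > q₁, so all ice melts.
Energy balance: 279.1×4.17×(67.8 − T) = 21430 + 62.8×4.17×(T − 0)
1163.847(67.8 − T) = 21430 + 261.876 T
78908.8 − 21430 = 1425.723 T
T = 57478.8 / 1425.723 = 40.32 °C

T_f = 40.3 °C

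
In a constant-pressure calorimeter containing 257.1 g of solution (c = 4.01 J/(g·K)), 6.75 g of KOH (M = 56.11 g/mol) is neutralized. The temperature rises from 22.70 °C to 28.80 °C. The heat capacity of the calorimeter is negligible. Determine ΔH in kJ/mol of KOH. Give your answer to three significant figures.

|ΔT| = |28.80 − 22.70| = 6.10 °C
|q_surr| = (257.1 × 4.01) × 6.10 = 1030.971 × 6.10 = 6289 J
n(KOH) = 6.75 / 56.11 = 0.1203 mol
Temperature rose, so q_rxn = −|q_surr| = -6.289 kJ
ΔH = q_rxn / n = -52.28 kJ/mol

ΔH = -52.3 kJ/mol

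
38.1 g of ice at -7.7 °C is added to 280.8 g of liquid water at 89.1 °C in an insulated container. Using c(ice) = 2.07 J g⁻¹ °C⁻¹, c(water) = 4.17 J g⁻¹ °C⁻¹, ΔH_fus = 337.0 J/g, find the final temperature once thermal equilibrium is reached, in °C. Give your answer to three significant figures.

Heat to bring ice to 0 °C and melt it: q₁ = 38.1×2.07×7.7 + 38.1×337.0 = 13447 J
Heat the water can supply cooling to 0 °C: 280.8×4.17×89.1 = 104330 J > q₁, so all ice melts.
Energy balance: 280.8×4.17×(89.1 − T) = 13447 + 38.1×4.17×(T − 0)
1170.936(89.1 − T) = 13447 + 158.877 T
104330 − 13447 = 1329.813 T
T = 90883 / 1329.813 = 68.34 °C

T_f = 68.3 °C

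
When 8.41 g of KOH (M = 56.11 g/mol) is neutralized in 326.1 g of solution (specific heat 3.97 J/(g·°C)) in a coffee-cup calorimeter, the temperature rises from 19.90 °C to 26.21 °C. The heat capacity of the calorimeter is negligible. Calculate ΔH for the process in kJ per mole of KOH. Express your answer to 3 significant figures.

|ΔT| = |26.21 − 19.90| = 6.31 °C
|q_surr| = (326.1 × 3.97) × 6.31 = 1294.617 × 6.31 = 8169 J
n(KOH) = 8.41 / 56.11 = 0.1499 mol
Temperature rose, so q_rxn = −|q_surr| = -8.169 kJ
ΔH = q_rxn / n = -54.50 kJ/mol

ΔH = -54.5 kJ/mol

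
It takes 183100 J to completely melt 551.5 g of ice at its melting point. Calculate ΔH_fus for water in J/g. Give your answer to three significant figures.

ΔH_fus = q / m = 183100 / 551.5 = 332 J/g

ΔH_fus = 332 J/g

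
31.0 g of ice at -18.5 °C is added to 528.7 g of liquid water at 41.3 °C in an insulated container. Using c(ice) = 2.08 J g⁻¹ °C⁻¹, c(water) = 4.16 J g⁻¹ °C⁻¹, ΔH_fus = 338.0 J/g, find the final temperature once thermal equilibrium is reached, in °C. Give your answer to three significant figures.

Heat to bring ice to 0 °C and melt it: q₁ = 31.0×2.08×18.5 + 31.0×338.0 = 11671 J
Heat the water can supply cooling to 0 °C: 528.7×4.16×41.3 = 90834.9 J > q₁, so all ice melts.
Energy balance: 528.7×4.16×(41.3 − T) = 11671 + 31.0×4.16×(T − 0)
2199.392(41.3 − T) = 11671 + 128.96 T
90834.9 − 11671 = 2328.352 T
T = 79163.9 / 2328.352 = 34.00 °C

T_f = 34.0 °C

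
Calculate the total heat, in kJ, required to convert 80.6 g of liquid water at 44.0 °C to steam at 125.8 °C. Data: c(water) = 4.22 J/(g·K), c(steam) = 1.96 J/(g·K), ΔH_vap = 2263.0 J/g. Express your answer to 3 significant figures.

q1 (heat water 44.0→100.0 °C): 80.6 × 4.22 × 56.0 = 19047 J
q2 (vaporize at 100 °C): 80.6 × 2263.0 = 182398 J
q3 (heat steam 100.0→125.8 °C): 80.6 × 1.96 × 25.8 = 4076 J
Total: 19047 + 182398 + 4076 = 205521 J = 206 kJ

q = 206 kJ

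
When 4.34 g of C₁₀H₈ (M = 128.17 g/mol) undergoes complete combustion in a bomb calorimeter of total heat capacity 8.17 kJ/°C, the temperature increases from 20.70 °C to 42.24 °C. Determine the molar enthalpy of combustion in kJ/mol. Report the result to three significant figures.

ΔH = -5200 kJ/mol

ΔT = 42.24 − 20.70 = 21.54 °C
q_cal = C_cal × ΔT = 8.17 × 21.54 = 175.9818 kJ
n = 4.34 / 128.17 = 0.03386 mol
q_rxn = −q_cal = -175.9818 kJ
ΔH = -175.9818 / 0.03386 = -5197 kJ/mol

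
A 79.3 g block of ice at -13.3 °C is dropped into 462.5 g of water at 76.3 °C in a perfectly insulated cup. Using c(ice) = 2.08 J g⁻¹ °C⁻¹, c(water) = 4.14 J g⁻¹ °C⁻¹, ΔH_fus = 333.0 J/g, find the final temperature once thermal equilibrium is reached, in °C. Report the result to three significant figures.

T_f = 52.4 °C

Heat to bring ice to 0 °C and melt it: q₁ = 79.3×2.08×13.3 + 79.3×333.0 = 28601 J
Heat the water can supply cooling to 0 °C: 462.5×4.14×76.3 = 146095 J > q₁, so all ice melts.
Energy balance: 462.5×4.14×(76.3 − T) = 28601 + 79.3×4.14×(T − 0)
1914.75(76.3 − T) = 28601 + 328.302 T
146095 − 28601 = 2243.052 T
T = 117494 / 2243.052 = 52.38 °C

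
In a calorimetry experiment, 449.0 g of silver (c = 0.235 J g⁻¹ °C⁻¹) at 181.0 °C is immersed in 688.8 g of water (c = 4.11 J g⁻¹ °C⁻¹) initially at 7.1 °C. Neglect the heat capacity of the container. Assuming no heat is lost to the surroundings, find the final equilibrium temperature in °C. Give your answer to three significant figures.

Heat lost by silver = heat gained by water.
(449.0)(0.235)(181.0 − T) = (688.8)(4.11)(T − 7.1)
105.515 (181.0 − T) = 2830.968 (T − 7.1)
19098 − 105.515 T = 2830.968 T − 20100
39198 = 2936.483 T
T = 13.349 °C

T_f = 13.3 °C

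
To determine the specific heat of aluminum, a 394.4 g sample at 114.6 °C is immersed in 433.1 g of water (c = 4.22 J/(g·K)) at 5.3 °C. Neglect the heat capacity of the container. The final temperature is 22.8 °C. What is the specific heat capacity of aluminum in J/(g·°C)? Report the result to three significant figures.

q_gained = (433.1 × 4.22) × (22.8 − 5.3) = 31980 J
q_lost = 394.4 × c × (114.6 − 22.8) = 36205.92 c
Set equal: c = 31980 / 36205.92 = 0.883 J/(g·°C)

c = 0.883 J/(g·°C)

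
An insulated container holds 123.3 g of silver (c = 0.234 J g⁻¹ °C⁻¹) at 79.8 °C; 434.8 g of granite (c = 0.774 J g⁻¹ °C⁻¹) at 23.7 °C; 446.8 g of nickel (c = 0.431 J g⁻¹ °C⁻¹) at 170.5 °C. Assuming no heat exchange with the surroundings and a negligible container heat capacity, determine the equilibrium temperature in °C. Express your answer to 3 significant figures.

T_f = 77.3 °C

Σ mᵢcᵢ(T − Tᵢ) = 0  ⇒  T = Σ mᵢcᵢTᵢ / Σ mᵢcᵢ
Σ mᵢcᵢ = 123.3×0.234 + 434.8×0.774 + 446.8×0.431 = 557.9582
Σ mᵢcᵢTᵢ = 28.8522×79.8 + 336.5352×23.7 + 192.5708×170.5 = 43112
T = 43112 / 557.9582 = 77.27 °C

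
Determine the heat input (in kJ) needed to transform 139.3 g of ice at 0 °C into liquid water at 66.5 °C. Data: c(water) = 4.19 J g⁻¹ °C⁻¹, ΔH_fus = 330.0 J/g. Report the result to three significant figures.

q = 84.8 kJ

q1 (melt at 0 °C): 139.3 × 330.0 = 45969 J
q2 (heat water 0.0→66.5 °C): 139.3 × 4.19 × 66.5 = 38814 J
Total: 45969 + 38814 = 84783 J = 84.8 kJ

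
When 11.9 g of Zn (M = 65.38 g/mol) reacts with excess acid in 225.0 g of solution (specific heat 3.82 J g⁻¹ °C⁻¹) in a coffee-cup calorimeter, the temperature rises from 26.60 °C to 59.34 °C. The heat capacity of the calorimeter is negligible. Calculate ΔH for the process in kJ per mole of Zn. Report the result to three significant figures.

|ΔT| = |59.34 − 26.60| = 32.74 °C
|q_surr| = (225.0 × 3.82) × 32.74 = 859.5 × 32.74 = 28140 J
n(Zn) = 11.9 / 65.38 = 0.1820 mol
Temperature rose, so q_rxn = −|q_surr| = -28.14 kJ
ΔH = q_rxn / n = -154.6 kJ/mol

ΔH = -155 kJ/mol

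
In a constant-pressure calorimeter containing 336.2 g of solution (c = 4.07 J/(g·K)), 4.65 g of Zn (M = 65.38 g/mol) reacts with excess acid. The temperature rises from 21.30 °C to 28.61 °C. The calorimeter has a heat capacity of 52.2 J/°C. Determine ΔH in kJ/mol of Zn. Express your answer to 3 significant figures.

|ΔT| = |28.61 − 21.30| = 7.31 °C
|q_surr| = (336.2 × 4.07 + 52.2) × 7.31 = 1420.534 × 7.31 = 10380 J
n(Zn) = 4.65 / 65.38 = 0.07112 mol
Temperature rose, so q_rxn = −|q_surr| = -10.38 kJ
ΔH = q_rxn / n = -146.0 kJ/mol

ΔH = -146 kJ/mol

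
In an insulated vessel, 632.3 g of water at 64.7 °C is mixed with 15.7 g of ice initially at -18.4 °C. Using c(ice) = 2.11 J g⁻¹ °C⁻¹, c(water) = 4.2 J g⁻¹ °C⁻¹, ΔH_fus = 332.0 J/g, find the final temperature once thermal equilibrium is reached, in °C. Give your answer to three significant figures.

T_f = 61.0 °C

Heat to bring ice to 0 °C and melt it: q₁ = 15.7×2.11×18.4 + 15.7×332.0 = 5821.9 J
Heat the water can supply cooling to 0 °C: 632.3×4.2×64.7 = 171821 J > q₁, so all ice melts.
Energy balance: 632.3×4.2×(64.7 − T) = 5821.9 + 15.7×4.2×(T − 0)
2655.66(64.7 − T) = 5821.9 + 65.94 T
171821 − 5821.9 = 2721.60 T
T = 165999.1 / 2721.60 = 60.99 °C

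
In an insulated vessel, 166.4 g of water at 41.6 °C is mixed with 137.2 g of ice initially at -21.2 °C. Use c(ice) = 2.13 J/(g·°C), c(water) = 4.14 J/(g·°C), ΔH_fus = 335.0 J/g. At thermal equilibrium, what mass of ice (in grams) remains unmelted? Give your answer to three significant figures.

m_ice remaining = 70.1 g

Heat to warm all ice to 0 °C: 137.2×2.13×21.2 = 6195.40 J
Heat released by water cooling to 0 °C: 166.4×4.14×41.6 = 28658.1 J
28658.1 J < 6195.40 + 137.2×335.0 = 52157.40 J, so not all ice melts; final T = 0 °C.
Heat left for melting: 28658.1 − 6195.40 = 22462.70 J
Mass melted = 22462.70 / 335.0 = 67.053 g
Ice remaining = 137.2 − 67.053 = 70.147 g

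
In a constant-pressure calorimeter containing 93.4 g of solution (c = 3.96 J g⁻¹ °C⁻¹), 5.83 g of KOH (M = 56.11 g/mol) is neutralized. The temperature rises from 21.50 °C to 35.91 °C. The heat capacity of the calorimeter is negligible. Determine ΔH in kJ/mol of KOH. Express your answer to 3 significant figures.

ΔH = -51.3 kJ/mol

|ΔT| = |35.91 − 21.50| = 14.41 °C
|q_surr| = (93.4 × 3.96) × 14.41 = 369.864 × 14.41 = 5330 J
n(KOH) = 5.83 / 56.11 = 0.1039 mol
Temperature rose, so q_rxn = −|q_surr| = -5.330 kJ
ΔH = q_rxn / n = -51.30 kJ/mol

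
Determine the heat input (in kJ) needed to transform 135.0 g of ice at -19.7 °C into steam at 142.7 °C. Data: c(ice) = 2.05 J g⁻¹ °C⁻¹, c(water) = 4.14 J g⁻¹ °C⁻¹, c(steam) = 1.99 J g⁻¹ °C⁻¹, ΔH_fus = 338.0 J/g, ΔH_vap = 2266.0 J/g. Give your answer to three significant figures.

q = 424 kJ

q1 (heat ice -19.7→0.0 °C): 135.0 × 2.05 × 19.7 = 5452 J
q2 (melt at 0 °C): 135.0 × 338.0 = 45630 J
q3 (heat water 0.0→100.0 °C): 135.0 × 4.14 × 100.0 = 55890 J
q4 (vaporize at 100 °C): 135.0 × 2266.0 = 305910 J
q5 (heat steam 100.0→142.7 °C): 135.0 × 1.99 × 42.7 = 11471 J
Total: 5452 + 45630 + 55890 + 305910 + 11471 = 424353 J = 424 kJ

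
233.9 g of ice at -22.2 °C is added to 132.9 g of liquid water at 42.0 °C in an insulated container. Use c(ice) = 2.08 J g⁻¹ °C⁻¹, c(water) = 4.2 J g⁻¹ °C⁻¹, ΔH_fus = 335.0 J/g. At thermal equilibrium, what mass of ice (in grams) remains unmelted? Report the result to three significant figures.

Heat to warm all ice to 0 °C: 233.9×2.08×22.2 = 10801 J
Heat released by water cooling to 0 °C: 132.9×4.2×42.0 = 23444 J
23444 J < 10801 + 233.9×335.0 = 89157.5 J, so not all ice melts; final T = 0 °C.
Heat left for melting: 23444 − 10801 = 12643 J
Mass melted = 12643 / 335.0 = 37.74 g
Ice remaining = 233.9 − 37.74 = 196.16 g

m_ice remaining = 196 g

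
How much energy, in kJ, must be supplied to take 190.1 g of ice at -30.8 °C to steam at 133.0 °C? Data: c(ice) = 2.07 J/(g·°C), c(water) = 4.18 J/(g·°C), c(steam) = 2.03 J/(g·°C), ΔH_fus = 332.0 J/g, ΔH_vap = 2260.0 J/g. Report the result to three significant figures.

q1 (heat ice -30.8→0.0 °C): 190.1 × 2.07 × 30.8 = 12120 J
q2 (melt at 0 °C): 190.1 × 332.0 = 63113 J
q3 (heat water 0.0→100.0 °C): 190.1 × 4.18 × 100.0 = 79462 J
q4 (vaporize at 100 °C): 190.1 × 2260.0 = 429626 J
q5 (heat steam 100.0→133.0 °C): 190.1 × 2.03 × 33.0 = 12735 J
Total: 12120 + 63113 + 79462 + 429626 + 12735 = 597056 J = 597 kJ

q = 597 kJ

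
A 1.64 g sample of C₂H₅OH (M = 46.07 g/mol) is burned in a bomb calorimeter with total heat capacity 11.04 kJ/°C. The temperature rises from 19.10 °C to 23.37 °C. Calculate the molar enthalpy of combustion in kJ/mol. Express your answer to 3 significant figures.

ΔH = -1320 kJ/mol

ΔT = 23.37 − 19.10 = 4.27 °C
q_cal = C_cal × ΔT = 11.04 × 4.27 = 47.1408 kJ
n = 1.64 / 46.07 = 0.03560 mol
q_rxn = −q_cal = -47.1408 kJ
ΔH = -47.1408 / 0.03560 = -1324 kJ/mol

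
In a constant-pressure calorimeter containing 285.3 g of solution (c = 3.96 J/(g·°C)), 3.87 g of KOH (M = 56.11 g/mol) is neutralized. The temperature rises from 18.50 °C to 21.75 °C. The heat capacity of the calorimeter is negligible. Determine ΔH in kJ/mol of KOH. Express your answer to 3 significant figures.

|ΔT| = |21.75 − 18.50| = 3.25 °C
|q_surr| = (285.3 × 3.96) × 3.25 = 1129.788 × 3.25 = 3672 J
n(KOH) = 3.87 / 56.11 = 0.06897 mol
Temperature rose, so q_rxn = −|q_surr| = -3.672 kJ
ΔH = q_rxn / n = -53.24 kJ/mol

ΔH = -53.2 kJ/mol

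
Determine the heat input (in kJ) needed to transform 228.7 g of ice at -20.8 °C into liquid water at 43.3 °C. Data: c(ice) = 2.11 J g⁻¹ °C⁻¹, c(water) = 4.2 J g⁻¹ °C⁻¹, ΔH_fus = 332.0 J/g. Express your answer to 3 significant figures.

q = 128 kJ

q1 (heat ice -20.8→0.0 °C): 228.7 × 2.11 × 20.8 = 10037 J
q2 (melt at 0 °C): 228.7 × 332.0 = 75928 J
q3 (heat water 0.0→43.3 °C): 228.7 × 4.2 × 43.3 = 41591 J
Total: 10037 + 75928 + 41591 = 127556 J = 128 kJ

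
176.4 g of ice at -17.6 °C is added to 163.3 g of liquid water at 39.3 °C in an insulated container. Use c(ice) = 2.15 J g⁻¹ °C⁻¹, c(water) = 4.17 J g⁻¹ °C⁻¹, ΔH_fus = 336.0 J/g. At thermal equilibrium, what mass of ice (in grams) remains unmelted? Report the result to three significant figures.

m_ice remaining = 117 g

Heat to warm all ice to 0 °C: 176.4×2.15×17.6 = 6675.0 J
Heat released by water cooling to 0 °C: 163.3×4.17×39.3 = 26762 J
26762 J < 6675.0 + 176.4×336.0 = 65945.4 J, so not all ice melts; final T = 0 °C.
Heat left for melting: 26762 − 6675.0 = 20087.0 J
Mass melted = 20087.0 / 336.0 = 59.78 g
Ice remaining = 176.4 − 59.78 = 116.62 g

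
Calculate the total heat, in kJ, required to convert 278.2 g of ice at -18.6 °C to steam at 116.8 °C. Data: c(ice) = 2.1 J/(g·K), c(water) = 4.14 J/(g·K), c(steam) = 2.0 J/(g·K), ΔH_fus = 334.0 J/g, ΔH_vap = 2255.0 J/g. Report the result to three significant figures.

q = 856 kJ

q1 (heat ice -18.6→0.0 °C): 278.2 × 2.1 × 18.6 = 10866 J
q2 (melt at 0 °C): 278.2 × 334.0 = 92919 J
q3 (heat water 0.0→100.0 °C): 278.2 × 4.14 × 100.0 = 115175 J
q4 (vaporize at 100 °C): 278.2 × 2255.0 = 627341 J
q5 (heat steam 100.0→116.8 °C): 278.2 × 2.0 × 16.8 = 9348 J
Total: 10866 + 92919 + 115175 + 627341 + 9348 = 855649 J = 856 kJ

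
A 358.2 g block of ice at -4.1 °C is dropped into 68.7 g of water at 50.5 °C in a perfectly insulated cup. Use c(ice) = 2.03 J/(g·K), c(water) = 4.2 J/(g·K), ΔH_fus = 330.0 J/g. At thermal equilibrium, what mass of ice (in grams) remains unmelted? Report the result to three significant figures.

Heat to warm all ice to 0 °C: 358.2×2.03×4.1 = 2981.3 J
Heat released by water cooling to 0 °C: 68.7×4.2×50.5 = 14571 J
14571 J < 2981.3 + 358.2×330.0 = 121187.3 J, so not all ice melts; final T = 0 °C.
Heat left for melting: 14571 − 2981.3 = 11589.7 J
Mass melted = 11589.7 / 330.0 = 35.12 g
Ice remaining = 358.2 − 35.12 = 323.08 g

m_ice remaining = 323 g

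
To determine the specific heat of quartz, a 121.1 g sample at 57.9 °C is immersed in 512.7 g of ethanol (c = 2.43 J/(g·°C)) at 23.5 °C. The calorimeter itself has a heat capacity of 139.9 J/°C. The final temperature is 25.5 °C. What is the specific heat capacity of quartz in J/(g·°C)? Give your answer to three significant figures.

c = 0.706 J/(g·°C)

q_gained = (512.7 × 2.43 + 139.9) × (25.5 − 23.5) = 2772 J
q_lost = 121.1 × c × (57.9 − 25.5) = 3923.64 c
Set equal: c = 2772 / 3923.64 = 0.706 J/(g·°C)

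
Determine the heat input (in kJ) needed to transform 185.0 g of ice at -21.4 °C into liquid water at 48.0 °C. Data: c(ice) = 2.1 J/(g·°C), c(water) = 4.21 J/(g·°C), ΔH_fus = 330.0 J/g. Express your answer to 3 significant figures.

q = 107 kJ

q1 (heat ice -21.4→0.0 °C): 185.0 × 2.1 × 21.4 = 8314 J
q2 (melt at 0 °C): 185.0 × 330.0 = 61050 J
q3 (heat water 0.0→48.0 °C): 185.0 × 4.21 × 48.0 = 37385 J
Total: 8314 + 61050 + 37385 = 106749 J = 107 kJ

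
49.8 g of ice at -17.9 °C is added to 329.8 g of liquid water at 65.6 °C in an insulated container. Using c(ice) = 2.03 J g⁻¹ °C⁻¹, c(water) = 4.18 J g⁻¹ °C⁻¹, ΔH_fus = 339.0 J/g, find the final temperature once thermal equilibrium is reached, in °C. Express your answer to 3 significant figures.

Heat to bring ice to 0 °C and melt it: q₁ = 49.8×2.03×17.9 + 49.8×339.0 = 18692 J
Heat the water can supply cooling to 0 °C: 329.8×4.18×65.6 = 90433.8 J > q₁, so all ice melts.
Energy balance: 329.8×4.18×(65.6 − T) = 18692 + 49.8×4.18×(T − 0)
1378.564(65.6 − T) = 18692 + 208.164 T
90433.8 − 18692 = 1586.728 T
T = 71741.8 / 1586.728 = 45.21 °C

T_f = 45.2 °C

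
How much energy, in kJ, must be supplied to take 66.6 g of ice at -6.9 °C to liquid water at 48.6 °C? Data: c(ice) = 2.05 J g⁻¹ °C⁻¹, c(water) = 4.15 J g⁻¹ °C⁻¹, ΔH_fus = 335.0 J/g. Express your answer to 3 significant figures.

q1 (heat ice -6.9→0.0 °C): 66.6 × 2.05 × 6.9 = 942 J
q2 (melt at 0 °C): 66.6 × 335.0 = 22311 J
q3 (heat water 0.0→48.6 °C): 66.6 × 4.15 × 48.6 = 13433 J
Total: 942 + 22311 + 13433 = 36686 J = 36.7 kJ

q = 36.7 kJ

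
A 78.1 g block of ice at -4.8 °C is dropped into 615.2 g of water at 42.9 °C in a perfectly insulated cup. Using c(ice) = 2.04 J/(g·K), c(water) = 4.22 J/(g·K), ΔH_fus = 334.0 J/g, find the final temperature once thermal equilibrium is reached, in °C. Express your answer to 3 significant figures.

T_f = 28.9 °C

Heat to bring ice to 0 °C and melt it: q₁ = 78.1×2.04×4.8 + 78.1×334.0 = 26850 J
Heat the water can supply cooling to 0 °C: 615.2×4.22×42.9 = 111375 J > q₁, so all ice melts.
Energy balance: 615.2×4.22×(42.9 − T) = 26850 + 78.1×4.22×(T − 0)
2596.144(42.9 − T) = 26850 + 329.582 T
111375 − 26850 = 2925.726 T
T = 84525 / 2925.726 = 28.89 °C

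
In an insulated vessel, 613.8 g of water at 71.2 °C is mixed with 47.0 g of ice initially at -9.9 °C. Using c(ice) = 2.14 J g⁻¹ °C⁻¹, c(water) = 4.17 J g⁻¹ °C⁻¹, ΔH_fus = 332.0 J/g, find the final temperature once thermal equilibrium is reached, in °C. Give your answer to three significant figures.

Heat to bring ice to 0 °C and melt it: q₁ = 47.0×2.14×9.9 + 47.0×332.0 = 16600 J
Heat the water can supply cooling to 0 °C: 613.8×4.17×71.2 = 182240 J > q₁, so all ice melts.
Energy balance: 613.8×4.17×(71.2 − T) = 16600 + 47.0×4.17×(T − 0)
2559.546(71.2 − T) = 16600 + 195.99 T
182240 − 16600 = 2755.536 T
T = 165640 / 2755.536 = 60.11 °C

T_f = 60.1 °C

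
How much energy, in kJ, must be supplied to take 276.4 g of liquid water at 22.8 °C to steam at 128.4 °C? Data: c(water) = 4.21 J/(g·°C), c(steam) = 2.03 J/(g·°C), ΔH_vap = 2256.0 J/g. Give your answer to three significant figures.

q1 (heat water 22.8→100.0 °C): 276.4 × 4.21 × 77.2 = 89833 J
q2 (vaporize at 100 °C): 276.4 × 2256.0 = 623558 J
q3 (heat steam 100.0→128.4 °C): 276.4 × 2.03 × 28.4 = 15935 J
Total: 89833 + 623558 + 15935 = 729326 J = 729 kJ

q = 729 kJ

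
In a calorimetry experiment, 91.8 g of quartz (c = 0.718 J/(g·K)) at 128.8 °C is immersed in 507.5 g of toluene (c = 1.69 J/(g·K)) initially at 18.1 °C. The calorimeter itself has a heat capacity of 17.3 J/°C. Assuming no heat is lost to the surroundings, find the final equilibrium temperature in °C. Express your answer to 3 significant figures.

T_f = 25.9 °C

Heat lost by quartz = heat gained by toluene + calorimeter.
(91.8)(0.718)(128.8 − T) = [(507.5)(1.69) + 17.3](T − 18.1)
65.9124 (128.8 − T) = 874.975 (T − 18.1)
8489.5 − 65.9124 T = 874.975 T − 15837
24326.5 = 940.8874 T
T = 25.85 °C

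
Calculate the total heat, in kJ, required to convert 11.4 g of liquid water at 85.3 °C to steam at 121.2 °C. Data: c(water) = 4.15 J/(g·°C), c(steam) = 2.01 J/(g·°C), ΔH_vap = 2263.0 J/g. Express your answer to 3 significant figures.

q = 27.0 kJ

q1 (heat water 85.3→100.0 °C): 11.4 × 4.15 × 14.7 = 695 J
q2 (vaporize at 100 °C): 11.4 × 2263.0 = 25798 J
q3 (heat steam 100.0→121.2 °C): 11.4 × 2.01 × 21.2 = 486 J
Total: 695 + 25798 + 486 = 26979 J = 27.0 kJ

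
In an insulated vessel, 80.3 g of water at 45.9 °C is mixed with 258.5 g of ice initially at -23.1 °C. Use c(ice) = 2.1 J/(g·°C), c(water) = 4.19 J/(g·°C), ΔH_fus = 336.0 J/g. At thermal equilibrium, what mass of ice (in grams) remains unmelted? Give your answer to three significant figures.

m_ice remaining = 250 g

Heat to warm all ice to 0 °C: 258.5×2.1×23.1 = 12540 J
Heat released by water cooling to 0 °C: 80.3×4.19×45.9 = 15443 J
15443 J < 12540 + 258.5×336.0 = 99396 J, so not all ice melts; final T = 0 °C.
Heat left for melting: 15443 − 12540 = 2903 J
Mass melted = 2903 / 336.0 = 8.640 g
Ice remaining = 258.5 − 8.640 = 249.860 g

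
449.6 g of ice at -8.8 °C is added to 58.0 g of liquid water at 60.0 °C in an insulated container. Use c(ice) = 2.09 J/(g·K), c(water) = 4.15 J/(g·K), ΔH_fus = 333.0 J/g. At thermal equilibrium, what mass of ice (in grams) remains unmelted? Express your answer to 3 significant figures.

Heat to warm all ice to 0 °C: 449.6×2.09×8.8 = 8269.0 J
Heat released by water cooling to 0 °C: 58.0×4.15×60.0 = 14442 J
14442 J < 8269.0 + 449.6×333.0 = 157985.8 J, so not all ice melts; final T = 0 °C.
Heat left for melting: 14442 − 8269.0 = 6173.0 J
Mass melted = 6173.0 / 333.0 = 18.54 g
Ice remaining = 449.6 − 18.54 = 431.06 g

m_ice remaining = 431 g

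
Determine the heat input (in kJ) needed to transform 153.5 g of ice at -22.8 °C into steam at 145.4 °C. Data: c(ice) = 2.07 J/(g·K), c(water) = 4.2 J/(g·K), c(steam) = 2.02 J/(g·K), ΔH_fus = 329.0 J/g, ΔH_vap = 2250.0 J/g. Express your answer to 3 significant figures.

q1 (heat ice -22.8→0.0 °C): 153.5 × 2.07 × 22.8 = 7245 J
q2 (melt at 0 °C): 153.5 × 329.0 = 50502 J
q3 (heat water 0.0→100.0 °C): 153.5 × 4.2 × 100.0 = 64470 J
q4 (vaporize at 100 °C): 153.5 × 2250.0 = 345375 J
q5 (heat steam 100.0→145.4 °C): 153.5 × 2.02 × 45.4 = 14077 J
Total: 7245 + 50502 + 64470 + 345375 + 14077 = 481669 J = 482 kJ

q = 482 kJ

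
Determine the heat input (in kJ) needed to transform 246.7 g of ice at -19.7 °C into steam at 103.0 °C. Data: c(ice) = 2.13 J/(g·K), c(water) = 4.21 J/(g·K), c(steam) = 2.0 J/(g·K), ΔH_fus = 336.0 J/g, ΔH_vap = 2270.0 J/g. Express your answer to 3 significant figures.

q = 759 kJ

q1 (heat ice -19.7→0.0 °C): 246.7 × 2.13 × 19.7 = 10352 J
q2 (melt at 0 °C): 246.7 × 336.0 = 82891 J
q3 (heat water 0.0→100.0 °C): 246.7 × 4.21 × 100.0 = 103861 J
q4 (vaporize at 100 °C): 246.7 × 2270.0 = 560009 J
q5 (heat steam 100.0→103.0 °C): 246.7 × 2.0 × 3.0 = 1480 J
Total: 10352 + 82891 + 103861 + 560009 + 1480 = 758593 J = 759 kJ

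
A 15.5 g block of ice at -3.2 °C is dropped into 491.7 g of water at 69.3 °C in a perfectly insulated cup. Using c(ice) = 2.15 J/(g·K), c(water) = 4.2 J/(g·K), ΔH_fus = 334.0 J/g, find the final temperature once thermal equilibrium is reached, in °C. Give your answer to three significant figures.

T_f = 64.7 °C

Heat to bring ice to 0 °C and melt it: q₁ = 15.5×2.15×3.2 + 15.5×334.0 = 5283.6 J
Heat the water can supply cooling to 0 °C: 491.7×4.2×69.3 = 143114 J > q₁, so all ice melts.
Energy balance: 491.7×4.2×(69.3 − T) = 5283.6 + 15.5×4.2×(T − 0)
2065.14(69.3 − T) = 5283.6 + 65.1 T
143114 − 5283.6 = 2130.24 T
T = 137830.4 / 2130.24 = 64.70 °C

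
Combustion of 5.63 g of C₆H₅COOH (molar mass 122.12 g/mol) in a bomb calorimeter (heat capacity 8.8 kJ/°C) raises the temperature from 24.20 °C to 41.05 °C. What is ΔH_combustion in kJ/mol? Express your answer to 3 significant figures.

ΔT = 41.05 − 24.20 = 16.85 °C
q_cal = C_cal × ΔT = 8.8 × 16.85 = 148.28 kJ
n = 5.63 / 122.12 = 0.04610 mol
q_rxn = −q_cal = -148.28 kJ
ΔH = -148.28 / 0.04610 = -3216 kJ/mol

ΔH = -3220 kJ/mol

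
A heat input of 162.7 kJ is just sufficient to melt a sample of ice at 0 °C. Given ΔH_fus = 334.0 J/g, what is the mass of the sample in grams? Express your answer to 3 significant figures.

m = 487 g

m = q / ΔH_fus = 162700 J / 334.0 J/g = 487 g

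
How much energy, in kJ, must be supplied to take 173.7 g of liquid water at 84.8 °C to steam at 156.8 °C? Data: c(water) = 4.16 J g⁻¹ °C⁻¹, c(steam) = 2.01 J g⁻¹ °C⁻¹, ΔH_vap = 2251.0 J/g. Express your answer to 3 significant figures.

q = 422 kJ

q1 (heat water 84.8→100.0 °C): 173.7 × 4.16 × 15.2 = 10983 J
q2 (vaporize at 100 °C): 173.7 × 2251.0 = 390999 J
q3 (heat steam 100.0→156.8 °C): 173.7 × 2.01 × 56.8 = 19831 J
Total: 10983 + 390999 + 19831 = 421813 J = 422 kJ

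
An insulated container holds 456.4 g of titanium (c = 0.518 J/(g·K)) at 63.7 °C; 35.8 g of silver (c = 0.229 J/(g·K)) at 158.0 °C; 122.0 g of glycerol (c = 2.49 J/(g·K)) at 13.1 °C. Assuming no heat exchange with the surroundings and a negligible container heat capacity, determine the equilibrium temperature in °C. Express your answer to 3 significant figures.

Σ mᵢcᵢ(T − Tᵢ) = 0  ⇒  T = Σ mᵢcᵢTᵢ / Σ mᵢcᵢ
Σ mᵢcᵢ = 456.4×0.518 + 35.8×0.229 + 122.0×2.49 = 548.3934
Σ mᵢcᵢTᵢ = 236.4152×63.7 + 8.1982×158.0 + 303.78×13.1 = 20334
T = 20334 / 548.3934 = 37.08 °C

T_f = 37.1 °C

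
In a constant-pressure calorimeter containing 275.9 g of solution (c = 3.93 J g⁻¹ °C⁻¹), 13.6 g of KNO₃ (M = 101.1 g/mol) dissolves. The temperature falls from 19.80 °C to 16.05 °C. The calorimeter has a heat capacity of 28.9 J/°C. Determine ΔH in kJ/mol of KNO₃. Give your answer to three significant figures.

|ΔT| = |16.05 − 19.80| = 3.75 °C
|q_surr| = (275.9 × 3.93 + 28.9) × 3.75 = 1113.187 × 3.75 = 4174 J
n(KNO₃) = 13.6 / 101.1 = 0.1345 mol
Temperature fell, so q_rxn = +|q_surr| = 4.174 kJ
ΔH = q_rxn / n = 31.03 kJ/mol

ΔH = 31.0 kJ/mol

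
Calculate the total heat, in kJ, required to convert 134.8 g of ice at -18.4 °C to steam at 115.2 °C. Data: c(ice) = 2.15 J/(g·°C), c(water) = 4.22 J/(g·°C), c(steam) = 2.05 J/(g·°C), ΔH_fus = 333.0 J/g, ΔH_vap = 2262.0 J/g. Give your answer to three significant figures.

q1 (heat ice -18.4→0.0 °C): 134.8 × 2.15 × 18.4 = 5333 J
q2 (melt at 0 °C): 134.8 × 333.0 = 44888 J
q3 (heat water 0.0→100.0 °C): 134.8 × 4.22 × 100.0 = 56886 J
q4 (vaporize at 100 °C): 134.8 × 2262.0 = 304918 J
q5 (heat steam 100.0→115.2 °C): 134.8 × 2.05 × 15.2 = 4200 J
Total: 5333 + 44888 + 56886 + 304918 + 4200 = 416225 J = 416 kJ

q = 416 kJ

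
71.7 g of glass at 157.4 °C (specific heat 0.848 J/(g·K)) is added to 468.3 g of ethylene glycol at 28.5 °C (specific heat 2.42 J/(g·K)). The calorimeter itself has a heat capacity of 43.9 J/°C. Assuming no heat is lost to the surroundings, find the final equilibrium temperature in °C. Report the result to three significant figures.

T_f = 34.8 °C

Heat lost by glass = heat gained by ethylene glycol + calorimeter.
(71.7)(0.848)(157.4 − T) = [(468.3)(2.42) + 43.9](T − 28.5)
60.8016 (157.4 − T) = 1177.186 (T − 28.5)
9570.2 − 60.8016 T = 1177.186 T − 33550
43120.2 = 1237.9876 T
T = 34.83 °C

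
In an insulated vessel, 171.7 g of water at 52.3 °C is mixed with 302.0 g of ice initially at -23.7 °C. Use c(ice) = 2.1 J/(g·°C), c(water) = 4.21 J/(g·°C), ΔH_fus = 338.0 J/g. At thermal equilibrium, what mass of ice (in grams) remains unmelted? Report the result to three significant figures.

Heat to warm all ice to 0 °C: 302.0×2.1×23.7 = 15031 J
Heat released by water cooling to 0 °C: 171.7×4.21×52.3 = 37805 J
37805 J < 15031 + 302.0×338.0 = 117107 J, so not all ice melts; final T = 0 °C.
Heat left for melting: 37805 − 15031 = 22774 J
Mass melted = 22774 / 338.0 = 67.38 g
Ice remaining = 302.0 − 67.38 = 234.62 g

m_ice remaining = 235 g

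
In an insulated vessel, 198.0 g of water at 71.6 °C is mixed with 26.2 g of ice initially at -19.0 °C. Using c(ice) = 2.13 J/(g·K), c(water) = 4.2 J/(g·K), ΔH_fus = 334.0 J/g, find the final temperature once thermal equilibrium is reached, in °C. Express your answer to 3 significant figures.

T_f = 52.8 °C

Heat to bring ice to 0 °C and melt it: q₁ = 26.2×2.13×19.0 + 26.2×334.0 = 9811.1 J
Heat the water can supply cooling to 0 °C: 198.0×4.2×71.6 = 59542.6 J > q₁, so all ice melts.
Energy balance: 198.0×4.2×(71.6 − T) = 9811.1 + 26.2×4.2×(T − 0)
831.6(71.6 − T) = 9811.1 + 110.04 T
59542.6 − 9811.1 = 941.64 T
T = 49731.5 / 941.64 = 52.81 °C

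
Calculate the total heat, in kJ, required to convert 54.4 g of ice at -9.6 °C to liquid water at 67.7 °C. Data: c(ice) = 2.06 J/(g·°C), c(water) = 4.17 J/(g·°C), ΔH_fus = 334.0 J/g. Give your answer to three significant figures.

q1 (heat ice -9.6→0.0 °C): 54.4 × 2.06 × 9.6 = 1076 J
q2 (melt at 0 °C): 54.4 × 334.0 = 18170 J
q3 (heat water 0.0→67.7 °C): 54.4 × 4.17 × 67.7 = 15358 J
Total: 1076 + 18170 + 15358 = 34604 J = 34.6 kJ

q = 34.6 kJ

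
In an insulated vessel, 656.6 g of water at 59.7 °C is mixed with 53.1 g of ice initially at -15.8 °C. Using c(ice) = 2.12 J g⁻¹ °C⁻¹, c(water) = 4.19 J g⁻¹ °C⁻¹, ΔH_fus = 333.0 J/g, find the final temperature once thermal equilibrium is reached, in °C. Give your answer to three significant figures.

Heat to bring ice to 0 °C and melt it: q₁ = 53.1×2.12×15.8 + 53.1×333.0 = 19461 J
Heat the water can supply cooling to 0 °C: 656.6×4.19×59.7 = 164244 J > q₁, so all ice melts.
Energy balance: 656.6×4.19×(59.7 − T) = 19461 + 53.1×4.19×(T − 0)
2751.154(59.7 − T) = 19461 + 222.489 T
164244 − 19461 = 2973.643 T
T = 144783 / 2973.643 = 48.69 °C

T_f = 48.7 °C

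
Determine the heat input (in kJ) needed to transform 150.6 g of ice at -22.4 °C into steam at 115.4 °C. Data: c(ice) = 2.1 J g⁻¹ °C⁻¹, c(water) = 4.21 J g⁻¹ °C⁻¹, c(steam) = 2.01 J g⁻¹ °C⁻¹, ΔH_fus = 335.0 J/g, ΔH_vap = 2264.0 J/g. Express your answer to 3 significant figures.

q1 (heat ice -22.4→0.0 °C): 150.6 × 2.1 × 22.4 = 7084 J
q2 (melt at 0 °C): 150.6 × 335.0 = 50451 J
q3 (heat water 0.0→100.0 °C): 150.6 × 4.21 × 100.0 = 63403 J
q4 (vaporize at 100 °C): 150.6 × 2264.0 = 340958 J
q5 (heat steam 100.0→115.4 °C): 150.6 × 2.01 × 15.4 = 4662 J
Total: 7084 + 50451 + 63403 + 340958 + 4662 = 466558 J = 467 kJ

q = 467 kJ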